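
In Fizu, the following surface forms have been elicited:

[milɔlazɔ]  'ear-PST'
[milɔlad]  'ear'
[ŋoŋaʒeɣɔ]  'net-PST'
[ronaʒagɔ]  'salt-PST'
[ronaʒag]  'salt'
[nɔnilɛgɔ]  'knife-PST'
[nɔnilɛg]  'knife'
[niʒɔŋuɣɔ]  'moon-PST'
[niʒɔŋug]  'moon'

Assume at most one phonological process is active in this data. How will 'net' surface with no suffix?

[ŋoŋaʒeg]

The root 'moon' surfaces as [niʒɔŋuɣɔ] and [niʒɔŋug], with a stem-final [ɣ] ~ [g] alternation.
But 'knife' keeps [g] in both environments ([nɔnilɛgɔ], [nɔnilɛg]), so there is no rule changing /g/ to [ɣ] before the PST suffix.
The underlying segment must be /ɣ/; voiced fricatives become stops word-finally, yielding [g] there.
From [ŋoŋaʒeɣɔ] the stem 'net' is /ŋoŋaʒeɣ/; word-finally this yields [ŋoŋaʒeg].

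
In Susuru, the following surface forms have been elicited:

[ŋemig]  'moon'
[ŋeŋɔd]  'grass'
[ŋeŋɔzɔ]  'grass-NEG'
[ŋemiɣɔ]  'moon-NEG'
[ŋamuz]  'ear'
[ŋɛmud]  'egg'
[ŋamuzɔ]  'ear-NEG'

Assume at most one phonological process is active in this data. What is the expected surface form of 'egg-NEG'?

'grass' shows [z] ~ [d] at the end of the stem ([ŋeŋɔzɔ] vs [ŋeŋɔd]).
The stem 'ear' ([ŋamuzɔ], [ŋamuz]) shows [z] unchanged in both environments, so [z] cannot be basic with [d] derived in isolation.
Therefore /d/ is basic and [z] is derived by intervocalic spirantization (voiced stops become fricatives between vowels).
From [ŋɛmud] the stem 'egg' is /ŋɛmud/; between vowels this yields [ŋɛmuzɔ].

[ŋɛmuzɔ]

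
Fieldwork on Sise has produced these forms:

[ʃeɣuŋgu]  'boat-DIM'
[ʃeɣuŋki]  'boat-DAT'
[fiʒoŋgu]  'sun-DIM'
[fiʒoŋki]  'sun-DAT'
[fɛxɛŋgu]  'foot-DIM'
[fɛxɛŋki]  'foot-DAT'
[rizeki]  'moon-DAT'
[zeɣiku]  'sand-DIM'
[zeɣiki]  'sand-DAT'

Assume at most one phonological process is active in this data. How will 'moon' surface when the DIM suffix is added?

The DIM morpheme has two allomorphs, [-gu] and [-ku].
By contrast the DAT suffix keeps its initial [k] throughout — that segment must be underlying.
The DIM suffix is therefore /-gu/ underlyingly, with post-vocalic devoicing: voiced stops become voiceless after a vowel.
After 'moon', which ends in a vowel, the suffix surfaces as [-ku], giving [rizeku].

[rizeku]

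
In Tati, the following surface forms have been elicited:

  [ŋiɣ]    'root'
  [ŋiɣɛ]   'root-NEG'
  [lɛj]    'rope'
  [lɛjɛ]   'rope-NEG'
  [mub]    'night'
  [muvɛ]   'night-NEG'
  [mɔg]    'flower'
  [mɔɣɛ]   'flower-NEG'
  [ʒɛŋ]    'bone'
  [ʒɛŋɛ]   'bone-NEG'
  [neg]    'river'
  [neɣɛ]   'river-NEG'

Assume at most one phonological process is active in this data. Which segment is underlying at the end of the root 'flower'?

In [mɔg] and [mɔɣɛ] the final segment of 'flower' alternates: [g] ~ [ɣ].
But 'root' keeps [ɣ] in both environments ([ŋiɣ], [ŋiɣɛ]), so there is no rule changing /ɣ/ to [g] in isolation.
The underlying segment must be /g/; voiced stops become fricatives between vowels, yielding [ɣ] there.

/g/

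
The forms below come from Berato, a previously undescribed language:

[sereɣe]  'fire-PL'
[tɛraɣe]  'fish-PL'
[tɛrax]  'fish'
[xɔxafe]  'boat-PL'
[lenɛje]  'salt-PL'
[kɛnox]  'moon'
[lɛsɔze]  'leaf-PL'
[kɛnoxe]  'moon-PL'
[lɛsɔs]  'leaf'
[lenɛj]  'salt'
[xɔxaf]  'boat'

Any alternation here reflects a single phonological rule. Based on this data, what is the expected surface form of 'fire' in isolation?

In [tɛrax] and [tɛraɣe] the final segment of 'fish' alternates: [x] ~ [ɣ].
If /x/ were underlying and a rule turned it into [ɣ] before the PL suffix, 'moon' would also alternate; but it has [x] in both [kɛnox] and [kɛnoxe].
So /ɣ/ is underlying, and a rule of word-final obstruent devoicing — voiced obstruents become voiceless word-finally — gives [x].
The one attested form of 'fire', [sereɣe], shows underlying /sereɣ/. Applying the same rule word-finally gives [serex].

[serex]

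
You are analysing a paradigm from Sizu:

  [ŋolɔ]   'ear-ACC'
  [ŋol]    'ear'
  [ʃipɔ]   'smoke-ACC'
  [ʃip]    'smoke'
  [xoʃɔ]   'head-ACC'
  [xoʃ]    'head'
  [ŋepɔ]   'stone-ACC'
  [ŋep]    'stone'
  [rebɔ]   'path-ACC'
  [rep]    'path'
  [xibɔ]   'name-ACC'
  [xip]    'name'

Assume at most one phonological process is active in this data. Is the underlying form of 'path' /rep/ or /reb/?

/reb/

The stem for 'path' ends in [b] in [rebɔ] but [p] in [rep].
Compare 'stone', with invariant [p] in [ŋepɔ] and [ŋep]: an analysis with underlying /p/ and a rule producing [b] before the ACC suffix would wrongly predict alternation here too.
So /b/ is underlying, and a rule of word-final obstruent devoicing — voiced obstruents become voiceless word-finally — gives [p].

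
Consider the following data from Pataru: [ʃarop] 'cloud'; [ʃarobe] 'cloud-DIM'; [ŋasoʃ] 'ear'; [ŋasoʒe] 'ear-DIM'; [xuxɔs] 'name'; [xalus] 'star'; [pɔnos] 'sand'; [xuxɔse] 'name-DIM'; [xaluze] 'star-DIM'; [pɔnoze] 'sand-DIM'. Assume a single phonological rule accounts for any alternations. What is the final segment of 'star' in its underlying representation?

/z/

The stem for 'star' ends in [s] in [xalus] but [z] in [xaluze].
If /s/ were underlying and a rule turned it into [z] before the DIM suffix, 'name' would also alternate; but it has [s] in both [xuxɔs] and [xuxɔse].
The underlying segment must be /z/; voiced obstruents become voiceless word-finally, yielding [s] there.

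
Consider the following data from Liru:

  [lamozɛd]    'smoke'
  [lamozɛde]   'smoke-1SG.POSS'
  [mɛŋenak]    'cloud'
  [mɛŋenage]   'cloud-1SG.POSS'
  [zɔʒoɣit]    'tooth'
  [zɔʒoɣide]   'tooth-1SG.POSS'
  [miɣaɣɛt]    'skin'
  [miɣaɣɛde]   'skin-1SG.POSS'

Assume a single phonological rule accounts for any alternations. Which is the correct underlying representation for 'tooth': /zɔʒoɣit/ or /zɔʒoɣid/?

/zɔʒoɣit/

The stem for 'tooth' ends in [t] in [zɔʒoɣit] but [d] in [zɔʒoɣide].
The stem 'smoke' ([lamozɛd], [lamozɛde]) shows [d] unchanged in both environments, so [d] cannot be basic with [t] derived in isolation.
So /t/ is underlying, and a rule of intervocalic voicing — voiceless stops become voiced between vowels — gives [d].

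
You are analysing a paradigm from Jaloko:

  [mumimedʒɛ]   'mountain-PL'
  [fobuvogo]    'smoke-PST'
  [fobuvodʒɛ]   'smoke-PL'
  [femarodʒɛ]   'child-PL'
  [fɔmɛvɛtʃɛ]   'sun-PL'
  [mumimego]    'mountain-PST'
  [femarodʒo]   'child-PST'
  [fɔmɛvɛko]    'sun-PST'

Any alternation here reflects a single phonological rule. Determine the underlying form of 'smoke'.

'smoke' shows [dʒ] ~ [g] at the end of the stem ([fobuvodʒɛ] vs [fobuvogo]).
The stem 'child' ([femarodʒɛ], [femarodʒo]) shows [dʒ] unchanged in both environments, so [dʒ] cannot be basic with [g] derived before the PST suffix.
So /g/ is underlying, and a rule of palatalization before a front vowel — /k/ and /g/ become palato-alveolar [tʃ] and [dʒ] before a front vowel — gives [dʒ].

/fobuvog/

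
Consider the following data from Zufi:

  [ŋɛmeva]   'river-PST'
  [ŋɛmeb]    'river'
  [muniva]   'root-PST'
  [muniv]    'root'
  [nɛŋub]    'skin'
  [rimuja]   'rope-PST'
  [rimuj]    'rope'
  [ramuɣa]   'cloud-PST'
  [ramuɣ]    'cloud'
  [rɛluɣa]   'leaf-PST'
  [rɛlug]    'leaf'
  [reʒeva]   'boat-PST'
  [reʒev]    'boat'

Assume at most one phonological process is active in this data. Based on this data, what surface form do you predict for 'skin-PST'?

The root 'river' surfaces as [ŋɛmeva] and [ŋɛmeb], with a stem-final [v] ~ [b] alternation.
The stem 'boat' ([reʒeva], [reʒev]) shows [v] unchanged in both environments, so [v] cannot be basic with [b] derived in isolation.
Therefore /b/ is basic and [v] is derived by intervocalic spirantization (voiced stops become fricatives between vowels).
The one attested form of 'skin', [nɛŋub], shows underlying /nɛŋub/. Applying the same rule between vowels gives [nɛŋuva].

[nɛŋuva]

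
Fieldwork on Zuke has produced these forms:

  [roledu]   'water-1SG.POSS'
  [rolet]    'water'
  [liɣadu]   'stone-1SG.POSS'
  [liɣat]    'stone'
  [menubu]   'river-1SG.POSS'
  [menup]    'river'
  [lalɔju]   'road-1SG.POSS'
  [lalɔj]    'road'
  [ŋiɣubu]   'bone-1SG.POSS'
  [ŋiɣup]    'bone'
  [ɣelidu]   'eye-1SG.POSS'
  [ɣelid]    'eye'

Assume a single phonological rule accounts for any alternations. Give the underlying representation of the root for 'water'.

/rolet/

'water' shows [d] ~ [t] at the end of the stem ([roledu] vs [rolet]).
If /d/ were underlying and a rule turned it into [t] in isolation, 'eye' would also alternate; but it has [d] in both [ɣelidu] and [ɣelid].
Therefore /t/ is basic and [d] is derived by intervocalic voicing (voiceless stops become voiced between vowels).
Hence 'water' is /rolet/ underlyingly.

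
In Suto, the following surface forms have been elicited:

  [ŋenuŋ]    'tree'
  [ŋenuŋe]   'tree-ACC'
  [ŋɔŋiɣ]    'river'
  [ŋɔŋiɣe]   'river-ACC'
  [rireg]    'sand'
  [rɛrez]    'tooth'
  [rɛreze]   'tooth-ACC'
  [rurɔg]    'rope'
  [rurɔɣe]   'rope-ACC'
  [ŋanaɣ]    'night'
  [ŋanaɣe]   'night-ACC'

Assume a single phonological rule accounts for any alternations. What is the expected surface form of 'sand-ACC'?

[rireɣe]

'rope' shows [g] ~ [ɣ] at the end of the stem ([rurɔg] vs [rurɔɣe]).
If /ɣ/ were underlying and a rule turned it into [g] in isolation, 'night' would also alternate; but it has [ɣ] in both [ŋanaɣ] and [ŋanaɣe].
So /g/ is underlying, and a rule of intervocalic spirantization — voiced stops become fricatives between vowels — gives [ɣ].
The one attested form of 'sand', [rireg], shows underlying /rireg/. Applying the same rule between vowels gives [rireɣe].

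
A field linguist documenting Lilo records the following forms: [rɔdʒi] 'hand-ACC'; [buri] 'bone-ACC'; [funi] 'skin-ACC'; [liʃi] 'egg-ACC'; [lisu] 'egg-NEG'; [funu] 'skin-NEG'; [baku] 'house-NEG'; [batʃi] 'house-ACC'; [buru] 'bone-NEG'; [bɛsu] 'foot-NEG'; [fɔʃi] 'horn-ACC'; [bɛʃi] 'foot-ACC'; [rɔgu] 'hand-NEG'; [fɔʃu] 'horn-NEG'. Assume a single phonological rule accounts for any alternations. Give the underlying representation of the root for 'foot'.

/bɛs/

The stem for 'foot' ends in [s] in [bɛsu] but [ʃ] in [bɛʃi].
The stem 'horn' ([fɔʃu], [fɔʃi]) shows [ʃ] unchanged in both environments, so [ʃ] cannot be basic with [s] derived before the NEG suffix.
The underlying segment must be /s/; /k/, /g/ and /s/ become palato-alveolar [tʃ], [dʒ] and [ʃ] before a front vowel, yielding [ʃ] there.
So 'foot' = /bɛs/.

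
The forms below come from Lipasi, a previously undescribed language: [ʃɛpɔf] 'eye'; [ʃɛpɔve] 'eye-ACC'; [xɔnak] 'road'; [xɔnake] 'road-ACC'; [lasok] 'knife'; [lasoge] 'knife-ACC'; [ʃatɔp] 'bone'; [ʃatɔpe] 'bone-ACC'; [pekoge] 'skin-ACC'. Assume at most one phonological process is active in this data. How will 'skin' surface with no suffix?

[pekok]

The root 'knife' surfaces as [lasok] and [lasoge], with a stem-final [k] ~ [g] alternation.
If /k/ were underlying and a rule turned it into [g] before the ACC suffix, 'road' would also alternate; but it has [k] in both [xɔnak] and [xɔnake].
Therefore /g/ is basic and [k] is derived by word-final obstruent devoicing (voiced obstruents become voiceless word-finally).
The one attested form of 'skin', [pekoge], shows underlying /pekog/. Applying the same rule word-finally gives [pekok].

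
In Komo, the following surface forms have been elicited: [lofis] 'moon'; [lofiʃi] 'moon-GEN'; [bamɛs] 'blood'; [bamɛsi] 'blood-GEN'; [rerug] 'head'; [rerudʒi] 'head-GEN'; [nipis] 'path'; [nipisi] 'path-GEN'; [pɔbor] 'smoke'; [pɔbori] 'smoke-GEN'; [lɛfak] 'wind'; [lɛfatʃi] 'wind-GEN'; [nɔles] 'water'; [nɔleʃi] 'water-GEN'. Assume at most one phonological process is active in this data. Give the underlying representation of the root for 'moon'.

In [lofis] and [lofiʃi] the final segment of 'moon' alternates: [s] ~ [ʃ].
The stem 'blood' ([bamɛs], [bamɛsi]) shows [s] unchanged in both environments, so [s] cannot be basic with [ʃ] derived before the GEN suffix.
The underlying segment must be /ʃ/; palato-alveolar /tʃ/, /dʒ/ and /ʃ/ become [k], [g] and [s] when no front vowel follows, yielding [s] there.

/lofiʃ/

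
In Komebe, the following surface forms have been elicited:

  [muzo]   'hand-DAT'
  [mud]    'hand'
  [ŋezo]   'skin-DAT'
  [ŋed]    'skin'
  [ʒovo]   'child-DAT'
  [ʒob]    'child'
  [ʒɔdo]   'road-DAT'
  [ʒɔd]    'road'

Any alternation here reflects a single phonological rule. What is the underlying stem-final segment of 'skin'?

The root 'skin' surfaces as [ŋezo] and [ŋed], with a stem-final [z] ~ [d] alternation.
Compare 'road', with invariant [d] in [ʒɔdo] and [ʒɔd]: an analysis with underlying /d/ and a rule producing [z] before the DAT suffix would wrongly predict alternation here too.
The alternation reflects word-final hardening: voiced fricatives become stops word-finally. /z/ is underlying.

/z/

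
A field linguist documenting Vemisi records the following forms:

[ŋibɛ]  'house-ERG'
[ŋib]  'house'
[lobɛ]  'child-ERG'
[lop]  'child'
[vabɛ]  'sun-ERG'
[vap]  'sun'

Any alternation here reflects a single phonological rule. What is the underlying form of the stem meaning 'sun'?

The root 'sun' surfaces as [vabɛ] and [vap], with a stem-final [b] ~ [p] alternation.
But 'house' keeps [b] in both environments ([ŋibɛ], [ŋib]), so there is no rule changing /b/ to [p] in isolation.
The alternation reflects intervocalic voicing: voiceless stops become voiced between vowels. /p/ is underlying.
The underlying form of 'sun' is therefore /vap/.

/vap/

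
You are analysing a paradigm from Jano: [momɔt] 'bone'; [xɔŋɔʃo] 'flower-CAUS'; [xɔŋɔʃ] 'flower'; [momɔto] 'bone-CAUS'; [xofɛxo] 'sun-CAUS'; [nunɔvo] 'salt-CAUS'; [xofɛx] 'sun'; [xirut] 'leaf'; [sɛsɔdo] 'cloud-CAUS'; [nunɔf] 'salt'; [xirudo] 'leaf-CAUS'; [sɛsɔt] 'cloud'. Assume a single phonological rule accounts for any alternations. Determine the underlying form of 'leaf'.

/xirud/

The root 'leaf' surfaces as [xirut] and [xirudo], with a stem-final [t] ~ [d] alternation.
If /t/ were underlying and a rule turned it into [d] before the CAUS suffix, 'bone' would also alternate; but it has [t] in both [momɔt] and [momɔto].
The alternation reflects word-final obstruent devoicing: voiced obstruents become voiceless word-finally. /d/ is underlying.
The underlying form of 'leaf' is therefore /xirud/.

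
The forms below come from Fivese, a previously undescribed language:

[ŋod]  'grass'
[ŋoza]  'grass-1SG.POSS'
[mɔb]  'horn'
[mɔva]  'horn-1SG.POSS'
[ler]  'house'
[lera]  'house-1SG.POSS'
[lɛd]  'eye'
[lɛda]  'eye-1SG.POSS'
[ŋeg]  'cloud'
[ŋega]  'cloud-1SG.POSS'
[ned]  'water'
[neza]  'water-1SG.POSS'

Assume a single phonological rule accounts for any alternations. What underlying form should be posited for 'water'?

The root 'water' surfaces as [ned] and [neza], with a stem-final [d] ~ [z] alternation.
If /d/ were underlying and a rule turned it into [z] before the 1SG.POSS suffix, 'eye' would also alternate; but it has [d] in both [lɛd] and [lɛda].
So /z/ is underlying, and a rule of word-final hardening — voiced fricatives become stops word-finally — gives [d].

/nez/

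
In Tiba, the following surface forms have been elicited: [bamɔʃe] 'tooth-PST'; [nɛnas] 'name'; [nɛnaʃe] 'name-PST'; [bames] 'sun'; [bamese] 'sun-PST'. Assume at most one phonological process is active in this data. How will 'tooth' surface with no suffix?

'name' shows [s] ~ [ʃ] at the end of the stem ([nɛnas] vs [nɛnaʃe]).
But 'sun' keeps [s] in both environments ([bames], [bamese]), so there is no rule changing /s/ to [ʃ] before the PST suffix.
Therefore /ʃ/ is basic and [s] is derived by depalatalization (palato-alveolar /ʃ/ becomes [s] when no front vowel follows).
From [bamɔʃe] the stem 'tooth' is /bamɔʃ/; when no front vowel follows this yields [bamɔs].

[bamɔs]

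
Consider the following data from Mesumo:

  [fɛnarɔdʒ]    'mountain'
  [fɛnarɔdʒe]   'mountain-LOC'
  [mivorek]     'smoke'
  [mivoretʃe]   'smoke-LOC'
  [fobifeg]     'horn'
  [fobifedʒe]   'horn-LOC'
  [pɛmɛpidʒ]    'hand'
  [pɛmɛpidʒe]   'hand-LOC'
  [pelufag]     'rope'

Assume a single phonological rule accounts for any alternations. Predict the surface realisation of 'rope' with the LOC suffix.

[pelufadʒe]

'horn' shows [g] ~ [dʒ] at the end of the stem ([fobifeg] vs [fobifedʒe]).
The stem 'hand' ([pɛmɛpidʒ], [pɛmɛpidʒe]) shows [dʒ] unchanged in both environments, so [dʒ] cannot be basic with [g] derived in isolation.
The alternation reflects palatalization before a front vowel: /k/ and /g/ become palato-alveolar [tʃ] and [dʒ] before a front vowel. /g/ is underlying.
The one attested form of 'rope', [pelufag], shows underlying /pelufag/. Applying the same rule before a front vowel gives [pelufadʒe].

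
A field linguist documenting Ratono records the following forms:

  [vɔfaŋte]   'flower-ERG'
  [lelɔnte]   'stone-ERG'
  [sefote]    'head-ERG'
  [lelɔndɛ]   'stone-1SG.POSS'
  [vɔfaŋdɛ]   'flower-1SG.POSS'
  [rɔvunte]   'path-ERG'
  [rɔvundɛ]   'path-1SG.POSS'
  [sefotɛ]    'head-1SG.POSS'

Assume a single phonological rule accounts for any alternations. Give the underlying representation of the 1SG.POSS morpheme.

/-dɛ/

The 1SG.POSS suffix surfaces as [-dɛ] and [-tɛ], depending on the final segment of the stem.
By contrast the ERG suffix keeps its initial [t] throughout — that segment must be underlying.
The 1SG.POSS suffix is therefore /-dɛ/ underlyingly, with post-vocalic devoicing: voiced stops become voiceless after a vowel.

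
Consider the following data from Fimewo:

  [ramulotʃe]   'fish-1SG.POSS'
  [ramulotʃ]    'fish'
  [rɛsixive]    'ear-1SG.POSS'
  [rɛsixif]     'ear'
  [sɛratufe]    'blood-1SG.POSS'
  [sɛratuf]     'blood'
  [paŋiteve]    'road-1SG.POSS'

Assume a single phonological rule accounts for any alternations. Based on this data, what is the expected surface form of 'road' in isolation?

[paŋitef]

'ear' shows [v] ~ [f] at the end of the stem ([rɛsixive] vs [rɛsixif]).
If /f/ were underlying and a rule turned it into [v] before the 1SG.POSS suffix, 'blood' would also alternate; but it has [f] in both [sɛratufe] and [sɛratuf].
Therefore /v/ is basic and [f] is derived by word-final obstruent devoicing (voiced obstruents become voiceless word-finally).
The one attested form of 'road', [paŋiteve], shows underlying /paŋitev/. Applying the same rule word-finally gives [paŋitef].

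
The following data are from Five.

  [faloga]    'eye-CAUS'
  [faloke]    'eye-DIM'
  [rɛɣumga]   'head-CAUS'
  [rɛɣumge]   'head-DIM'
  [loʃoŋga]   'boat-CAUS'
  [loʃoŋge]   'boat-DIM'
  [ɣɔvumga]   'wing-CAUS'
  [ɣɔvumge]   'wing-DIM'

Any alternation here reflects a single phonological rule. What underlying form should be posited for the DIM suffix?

The DIM morpheme has two allomorphs, [-ge] and [-ke].
By contrast the CAUS suffix keeps its initial [g] throughout — that segment must be underlying.
The DIM suffix is therefore /-ke/ underlyingly, with post-nasal voicing: voiceless stops become voiced after a nasal.

/-ke/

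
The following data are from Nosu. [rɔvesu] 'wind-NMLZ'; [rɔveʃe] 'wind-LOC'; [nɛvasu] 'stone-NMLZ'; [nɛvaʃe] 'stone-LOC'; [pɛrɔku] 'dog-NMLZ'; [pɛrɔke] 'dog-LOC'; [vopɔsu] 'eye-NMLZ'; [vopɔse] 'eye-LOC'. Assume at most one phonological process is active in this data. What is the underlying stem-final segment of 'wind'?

The stem for 'wind' ends in [s] in [rɔvesu] but [ʃ] in [rɔveʃe].
But 'eye' keeps [s] in both environments ([vopɔsu], [vopɔse]), so there is no rule changing /s/ to [ʃ] before the LOC suffix.
The underlying segment must be /ʃ/; palato-alveolar /ʃ/ becomes [s] when no front vowel follows, yielding [s] there.

/ʃ/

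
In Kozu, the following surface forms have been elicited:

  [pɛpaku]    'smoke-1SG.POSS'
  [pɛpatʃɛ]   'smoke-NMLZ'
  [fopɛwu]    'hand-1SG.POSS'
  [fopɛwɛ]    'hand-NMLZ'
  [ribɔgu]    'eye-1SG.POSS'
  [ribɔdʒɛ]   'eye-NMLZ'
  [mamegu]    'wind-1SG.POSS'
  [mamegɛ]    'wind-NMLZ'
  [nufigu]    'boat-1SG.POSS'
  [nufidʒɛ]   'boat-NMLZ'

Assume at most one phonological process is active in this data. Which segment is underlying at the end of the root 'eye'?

/dʒ/

The root 'eye' surfaces as [ribɔgu] and [ribɔdʒɛ], with a stem-final [g] ~ [dʒ] alternation.
Compare 'wind', with invariant [g] in [mamegu] and [mamegɛ]: an analysis with underlying /g/ and a rule producing [dʒ] before the NMLZ suffix would wrongly predict alternation here too.
The alternation reflects depalatalization: palato-alveolar /tʃ/ and /dʒ/ become [k] and [g] when no front vowel follows. /dʒ/ is underlying.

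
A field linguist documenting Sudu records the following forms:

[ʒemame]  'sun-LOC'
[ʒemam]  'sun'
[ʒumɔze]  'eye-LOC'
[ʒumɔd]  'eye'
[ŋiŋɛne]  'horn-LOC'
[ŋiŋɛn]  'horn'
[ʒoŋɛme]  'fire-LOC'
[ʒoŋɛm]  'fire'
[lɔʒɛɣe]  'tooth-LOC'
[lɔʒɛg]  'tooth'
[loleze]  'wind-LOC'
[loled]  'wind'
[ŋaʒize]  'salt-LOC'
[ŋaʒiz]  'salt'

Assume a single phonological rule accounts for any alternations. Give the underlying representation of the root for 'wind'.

'wind' shows [z] ~ [d] at the end of the stem ([loleze] vs [loled]).
But 'salt' keeps [z] in both environments ([ŋaʒize], [ŋaʒiz]), so there is no rule changing /z/ to [d] in isolation.
So /d/ is underlying, and a rule of intervocalic spirantization — voiced stops become fricatives between vowels — gives [z].

/loled/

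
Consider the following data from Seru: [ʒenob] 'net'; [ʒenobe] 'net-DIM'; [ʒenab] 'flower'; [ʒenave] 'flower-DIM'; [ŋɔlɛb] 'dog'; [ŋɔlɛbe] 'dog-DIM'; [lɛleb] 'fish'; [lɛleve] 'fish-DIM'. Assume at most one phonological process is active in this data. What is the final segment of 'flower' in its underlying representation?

'flower' shows [b] ~ [v] at the end of the stem ([ʒenab] vs [ʒenave]).
Compare 'net', with invariant [b] in [ʒenob] and [ʒenobe]: an analysis with underlying /b/ and a rule producing [v] before the DIM suffix would wrongly predict alternation here too.
The alternation reflects word-final hardening: voiced fricatives become stops word-finally. /v/ is underlying.

/v/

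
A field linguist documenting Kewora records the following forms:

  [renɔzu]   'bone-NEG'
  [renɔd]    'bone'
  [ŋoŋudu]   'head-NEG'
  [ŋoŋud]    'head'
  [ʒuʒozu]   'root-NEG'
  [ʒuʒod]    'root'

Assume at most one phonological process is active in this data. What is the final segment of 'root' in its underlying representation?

/z/

In [ʒuʒozu] and [ʒuʒod] the final segment of 'root' alternates: [z] ~ [d].
If /d/ were underlying and a rule turned it into [z] before the NEG suffix, 'head' would also alternate; but it has [d] in both [ŋoŋudu] and [ŋoŋud].
So /z/ is underlying, and a rule of word-final hardening — voiced fricatives become stops word-finally — gives [d].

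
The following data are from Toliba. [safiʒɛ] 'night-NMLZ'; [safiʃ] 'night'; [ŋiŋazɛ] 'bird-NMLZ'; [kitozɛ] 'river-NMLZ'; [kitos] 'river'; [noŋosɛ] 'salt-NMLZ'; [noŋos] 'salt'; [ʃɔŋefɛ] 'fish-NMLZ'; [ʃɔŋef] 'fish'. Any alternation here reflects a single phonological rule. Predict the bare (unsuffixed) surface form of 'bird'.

[ŋiŋas]

'river' shows [z] ~ [s] at the end of the stem ([kitozɛ] vs [kitos]).
If /s/ were underlying and a rule turned it into [z] before the NMLZ suffix, 'salt' would also alternate; but it has [s] in both [noŋosɛ] and [noŋos].
Therefore /z/ is basic and [s] is derived by word-final obstruent devoicing (voiced obstruents become voiceless word-finally).
The one attested form of 'bird', [ŋiŋazɛ], shows underlying /ŋiŋaz/. Applying the same rule word-finally gives [ŋiŋas].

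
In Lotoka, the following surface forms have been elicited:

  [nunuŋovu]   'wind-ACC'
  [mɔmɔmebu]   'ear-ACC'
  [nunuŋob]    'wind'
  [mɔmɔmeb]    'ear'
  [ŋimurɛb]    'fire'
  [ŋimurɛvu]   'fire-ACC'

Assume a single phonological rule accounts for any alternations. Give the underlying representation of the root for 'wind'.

The stem for 'wind' ends in [v] in [nunuŋovu] but [b] in [nunuŋob].
But 'ear' keeps [b] in both environments ([mɔmɔmebu], [mɔmɔmeb]), so there is no rule changing /b/ to [v] before the ACC suffix.
The underlying segment must be /v/; voiced fricatives become stops word-finally, yielding [b] there.
The underlying form of 'wind' is therefore /nunuŋov/.

/nunuŋov/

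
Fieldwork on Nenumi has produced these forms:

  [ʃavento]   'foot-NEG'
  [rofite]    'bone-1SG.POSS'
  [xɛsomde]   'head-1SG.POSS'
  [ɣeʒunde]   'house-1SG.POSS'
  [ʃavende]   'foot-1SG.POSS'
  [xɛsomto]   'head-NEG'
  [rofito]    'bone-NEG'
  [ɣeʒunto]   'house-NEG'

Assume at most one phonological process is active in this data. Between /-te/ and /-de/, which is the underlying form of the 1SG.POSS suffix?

/-de/

The 1SG.POSS morpheme has two allomorphs, [-de] and [-te].
By contrast the NEG suffix keeps its initial [t] throughout — that segment must be underlying.
So the underlying form is /-de/, and voiced stops become voiceless after a vowel.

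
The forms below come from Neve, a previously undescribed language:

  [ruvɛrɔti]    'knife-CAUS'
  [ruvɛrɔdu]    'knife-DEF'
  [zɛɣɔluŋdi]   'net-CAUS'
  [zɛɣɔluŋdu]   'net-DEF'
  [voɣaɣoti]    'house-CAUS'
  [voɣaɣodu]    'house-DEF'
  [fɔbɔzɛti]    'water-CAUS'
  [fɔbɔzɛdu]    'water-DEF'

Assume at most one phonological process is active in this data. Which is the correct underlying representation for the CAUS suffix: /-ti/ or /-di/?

/-ti/

The CAUS morpheme has two allomorphs, [-di] and [-ti].
The DEF suffix, which begins with [d], is invariant after every stem; so [d] is not altered by any rule here.
So the underlying form is /-ti/, and voiceless stops become voiced after a nasal.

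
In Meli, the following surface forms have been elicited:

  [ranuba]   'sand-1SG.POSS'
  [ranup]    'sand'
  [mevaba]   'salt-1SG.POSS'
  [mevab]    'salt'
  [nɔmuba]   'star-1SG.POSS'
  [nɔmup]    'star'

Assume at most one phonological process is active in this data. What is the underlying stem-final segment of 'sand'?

/p/

The root 'sand' surfaces as [ranuba] and [ranup], with a stem-final [b] ~ [p] alternation.
Compare 'salt', with invariant [b] in [mevaba] and [mevab]: an analysis with underlying /b/ and a rule producing [p] in isolation would wrongly predict alternation here too.
So /p/ is underlying, and a rule of intervocalic voicing — voiceless stops become voiced between vowels — gives [b].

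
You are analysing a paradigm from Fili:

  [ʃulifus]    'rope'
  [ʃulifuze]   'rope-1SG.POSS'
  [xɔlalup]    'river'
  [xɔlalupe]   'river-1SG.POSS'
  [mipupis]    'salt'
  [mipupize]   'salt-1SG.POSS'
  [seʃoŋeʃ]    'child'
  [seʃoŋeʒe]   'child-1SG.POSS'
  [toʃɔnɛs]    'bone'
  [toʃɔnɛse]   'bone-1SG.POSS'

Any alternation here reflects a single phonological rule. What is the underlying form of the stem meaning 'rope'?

/ʃulifuz/

'rope' shows [s] ~ [z] at the end of the stem ([ʃulifus] vs [ʃulifuze]).
Compare 'bone', with invariant [s] in [toʃɔnɛs] and [toʃɔnɛse]: an analysis with underlying /s/ and a rule producing [z] before the 1SG.POSS suffix would wrongly predict alternation here too.
The underlying segment must be /z/; voiced obstruents become voiceless word-finally, yielding [s] there.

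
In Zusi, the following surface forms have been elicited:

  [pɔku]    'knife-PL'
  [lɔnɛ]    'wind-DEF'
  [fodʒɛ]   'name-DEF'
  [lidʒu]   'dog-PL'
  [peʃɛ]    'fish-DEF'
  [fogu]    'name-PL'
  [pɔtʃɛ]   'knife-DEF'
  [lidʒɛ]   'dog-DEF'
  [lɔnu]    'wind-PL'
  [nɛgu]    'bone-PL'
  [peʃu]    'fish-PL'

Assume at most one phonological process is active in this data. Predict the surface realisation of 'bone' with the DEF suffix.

[nɛdʒɛ]

The root 'name' surfaces as [fogu] and [fodʒɛ], with a stem-final [g] ~ [dʒ] alternation.
If /dʒ/ were underlying and a rule turned it into [g] before the PL suffix, 'dog' would also alternate; but it has [dʒ] in both [lidʒu] and [lidʒɛ].
So /g/ is underlying, and a rule of palatalization before a front vowel — /k/ and /g/ become palato-alveolar [tʃ] and [dʒ] before a front vowel — gives [dʒ].
From [nɛgu] the stem 'bone' is /nɛg/; before a front vowel this yields [nɛdʒɛ].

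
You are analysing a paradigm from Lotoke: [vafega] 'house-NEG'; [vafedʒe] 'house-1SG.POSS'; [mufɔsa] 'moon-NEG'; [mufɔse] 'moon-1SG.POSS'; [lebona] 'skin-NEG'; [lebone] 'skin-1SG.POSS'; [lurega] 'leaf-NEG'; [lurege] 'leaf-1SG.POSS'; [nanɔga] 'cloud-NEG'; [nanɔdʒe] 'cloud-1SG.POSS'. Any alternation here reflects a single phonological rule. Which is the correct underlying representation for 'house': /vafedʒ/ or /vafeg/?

The stem for 'house' ends in [g] in [vafega] but [dʒ] in [vafedʒe].
The stem 'leaf' ([lurega], [lurege]) shows [g] unchanged in both environments, so [g] cannot be basic with [dʒ] derived before the 1SG.POSS suffix.
Therefore /dʒ/ is basic and [g] is derived by depalatalization (palato-alveolar /dʒ/ becomes [g] when no front vowel follows).

/vafedʒ/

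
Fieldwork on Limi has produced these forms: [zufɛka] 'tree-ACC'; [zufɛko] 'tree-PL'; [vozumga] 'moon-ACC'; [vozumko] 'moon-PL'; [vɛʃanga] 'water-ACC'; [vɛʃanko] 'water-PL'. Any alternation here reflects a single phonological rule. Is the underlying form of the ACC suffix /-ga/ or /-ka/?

/-ga/

The ACC morpheme has two allomorphs, [-ga] and [-ka].
By contrast the PL suffix keeps its initial [k] throughout — that segment must be underlying.
The ACC suffix is therefore /-ga/ underlyingly, with post-vocalic devoicing: voiced stops become voiceless after a vowel.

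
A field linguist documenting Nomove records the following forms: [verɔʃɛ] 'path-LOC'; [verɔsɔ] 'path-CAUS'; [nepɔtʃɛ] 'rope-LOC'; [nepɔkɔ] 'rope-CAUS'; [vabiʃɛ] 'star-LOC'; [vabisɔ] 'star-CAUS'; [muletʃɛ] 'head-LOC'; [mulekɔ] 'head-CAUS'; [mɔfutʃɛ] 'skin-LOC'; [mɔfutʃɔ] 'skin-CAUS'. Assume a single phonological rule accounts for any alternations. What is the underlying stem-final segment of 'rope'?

In [nepɔtʃɛ] and [nepɔkɔ] the final segment of 'rope' alternates: [tʃ] ~ [k].
If /tʃ/ were underlying and a rule turned it into [k] before the CAUS suffix, 'skin' would also alternate; but it has [tʃ] in both [mɔfutʃɛ] and [mɔfutʃɔ].
The alternation reflects palatalization before a front vowel: /k/ and /s/ become palato-alveolar [tʃ] and [ʃ] before a front vowel. /k/ is underlying.

/k/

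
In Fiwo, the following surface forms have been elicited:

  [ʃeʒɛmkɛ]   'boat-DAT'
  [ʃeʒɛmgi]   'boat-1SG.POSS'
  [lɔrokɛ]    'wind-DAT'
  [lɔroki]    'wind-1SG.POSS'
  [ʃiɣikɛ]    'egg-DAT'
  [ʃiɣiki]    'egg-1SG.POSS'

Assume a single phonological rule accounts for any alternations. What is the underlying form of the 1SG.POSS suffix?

/-gi/

The 1SG.POSS morpheme has two allomorphs, [-gi] and [-ki].
The DAT suffix, which begins with [k], is invariant after every stem; so [k] is not altered by any rule here.
The 1SG.POSS suffix is therefore /-gi/ underlyingly, with post-vocalic devoicing: voiced stops become voiceless after a vowel.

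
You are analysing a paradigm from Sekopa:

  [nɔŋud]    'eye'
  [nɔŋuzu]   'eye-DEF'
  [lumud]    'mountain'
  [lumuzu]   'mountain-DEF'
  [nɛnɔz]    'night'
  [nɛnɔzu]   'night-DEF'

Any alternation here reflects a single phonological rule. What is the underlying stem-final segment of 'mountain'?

The root 'mountain' surfaces as [lumud] and [lumuzu], with a stem-final [d] ~ [z] alternation.
If /z/ were underlying and a rule turned it into [d] in isolation, 'night' would also alternate; but it has [z] in both [nɛnɔz] and [nɛnɔzu].
The alternation reflects intervocalic spirantization: voiced stops become fricatives between vowels. /d/ is underlying.

/d/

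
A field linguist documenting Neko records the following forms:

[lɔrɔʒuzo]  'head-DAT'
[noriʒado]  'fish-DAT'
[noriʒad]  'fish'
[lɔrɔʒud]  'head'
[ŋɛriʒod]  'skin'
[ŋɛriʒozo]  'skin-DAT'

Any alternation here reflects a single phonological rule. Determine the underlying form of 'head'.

'head' shows [d] ~ [z] at the end of the stem ([lɔrɔʒud] vs [lɔrɔʒuzo]).
The stem 'fish' ([noriʒad], [noriʒado]) shows [d] unchanged in both environments, so [d] cannot be basic with [z] derived before the DAT suffix.
So /z/ is underlying, and a rule of word-final hardening — voiced fricatives become stops word-finally — gives [d].

/lɔrɔʒuz/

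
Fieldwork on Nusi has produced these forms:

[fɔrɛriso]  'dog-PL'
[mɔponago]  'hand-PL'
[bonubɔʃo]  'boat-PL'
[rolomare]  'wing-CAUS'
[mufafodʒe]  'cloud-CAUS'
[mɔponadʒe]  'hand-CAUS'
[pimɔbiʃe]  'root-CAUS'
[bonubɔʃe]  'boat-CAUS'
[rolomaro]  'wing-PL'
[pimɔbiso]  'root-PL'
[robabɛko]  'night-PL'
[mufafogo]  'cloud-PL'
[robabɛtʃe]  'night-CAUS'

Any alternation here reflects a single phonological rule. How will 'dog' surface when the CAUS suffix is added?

[fɔrɛriʃe]

'root' shows [s] ~ [ʃ] at the end of the stem ([pimɔbiso] vs [pimɔbiʃe]).
The stem 'boat' ([bonubɔʃo], [bonubɔʃe]) shows [ʃ] unchanged in both environments, so [ʃ] cannot be basic with [s] derived before the PL suffix.
So /s/ is underlying, and a rule of palatalization before a front vowel — /k/, /g/ and /s/ become palato-alveolar [tʃ], [dʒ] and [ʃ] before a front vowel — gives [ʃ].
From [fɔrɛriso] the stem 'dog' is /fɔrɛris/; before a front vowel this yields [fɔrɛriʃe].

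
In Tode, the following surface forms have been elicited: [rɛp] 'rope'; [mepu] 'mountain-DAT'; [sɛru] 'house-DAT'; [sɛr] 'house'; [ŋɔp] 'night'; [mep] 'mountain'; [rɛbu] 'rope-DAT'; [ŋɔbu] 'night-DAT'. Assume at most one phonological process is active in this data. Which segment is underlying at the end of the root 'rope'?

/b/

In [rɛbu] and [rɛp] the final segment of 'rope' alternates: [b] ~ [p].
But 'mountain' keeps [p] in both environments ([mepu], [mep]), so there is no rule changing /p/ to [b] before the DAT suffix.
The alternation reflects word-final obstruent devoicing: voiced obstruents become voiceless word-finally. /b/ is underlying.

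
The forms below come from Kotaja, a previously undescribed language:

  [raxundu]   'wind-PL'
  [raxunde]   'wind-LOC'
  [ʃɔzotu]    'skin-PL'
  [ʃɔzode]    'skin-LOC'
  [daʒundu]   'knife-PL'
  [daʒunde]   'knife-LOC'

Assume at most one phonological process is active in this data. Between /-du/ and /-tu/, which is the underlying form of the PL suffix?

/-tu/

The PL suffix surfaces as [-du] and [-tu], depending on the final segment of the stem.
By contrast the LOC suffix keeps its initial [d] throughout — that segment must be underlying.
The PL suffix is therefore /-tu/ underlyingly, with post-nasal voicing: voiceless stops become voiced after a nasal.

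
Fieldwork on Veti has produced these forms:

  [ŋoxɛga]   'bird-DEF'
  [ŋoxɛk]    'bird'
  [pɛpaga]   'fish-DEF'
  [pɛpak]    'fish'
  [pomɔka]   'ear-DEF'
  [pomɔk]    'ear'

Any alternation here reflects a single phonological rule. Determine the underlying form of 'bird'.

/ŋoxɛg/

The root 'bird' surfaces as [ŋoxɛga] and [ŋoxɛk], with a stem-final [g] ~ [k] alternation.
Compare 'ear', with invariant [k] in [pomɔka] and [pomɔk]: an analysis with underlying /k/ and a rule producing [g] before the DEF suffix would wrongly predict alternation here too.
The underlying segment must be /g/; voiced obstruents become voiceless word-finally, yielding [k] there.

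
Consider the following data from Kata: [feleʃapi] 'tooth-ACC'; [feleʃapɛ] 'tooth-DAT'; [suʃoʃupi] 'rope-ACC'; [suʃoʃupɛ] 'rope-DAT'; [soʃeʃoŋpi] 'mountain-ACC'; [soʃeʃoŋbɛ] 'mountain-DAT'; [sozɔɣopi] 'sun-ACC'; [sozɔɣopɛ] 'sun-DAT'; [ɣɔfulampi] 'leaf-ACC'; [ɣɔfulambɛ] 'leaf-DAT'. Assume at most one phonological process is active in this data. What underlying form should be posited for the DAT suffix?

The DAT morpheme has two allomorphs, [-bɛ] and [-pɛ].
The ACC suffix, which begins with [p], is invariant after every stem; so [p] is not altered by any rule here.
The DAT suffix is therefore /-bɛ/ underlyingly, with post-vocalic devoicing: voiced stops become voiceless after a vowel.

/-bɛ/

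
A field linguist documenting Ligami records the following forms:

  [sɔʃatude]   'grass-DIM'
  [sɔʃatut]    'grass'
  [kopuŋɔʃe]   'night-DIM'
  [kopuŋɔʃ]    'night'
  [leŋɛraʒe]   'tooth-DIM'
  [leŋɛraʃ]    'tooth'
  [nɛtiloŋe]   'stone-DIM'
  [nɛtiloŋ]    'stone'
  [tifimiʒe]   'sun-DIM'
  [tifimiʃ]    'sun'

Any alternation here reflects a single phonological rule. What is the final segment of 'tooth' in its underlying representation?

The stem for 'tooth' ends in [ʒ] in [leŋɛraʒe] but [ʃ] in [leŋɛraʃ].
Compare 'night', with invariant [ʃ] in [kopuŋɔʃe] and [kopuŋɔʃ]: an analysis with underlying /ʃ/ and a rule producing [ʒ] before the DIM suffix would wrongly predict alternation here too.
The alternation reflects word-final obstruent devoicing: voiced obstruents become voiceless word-finally. /ʒ/ is underlying.

/ʒ/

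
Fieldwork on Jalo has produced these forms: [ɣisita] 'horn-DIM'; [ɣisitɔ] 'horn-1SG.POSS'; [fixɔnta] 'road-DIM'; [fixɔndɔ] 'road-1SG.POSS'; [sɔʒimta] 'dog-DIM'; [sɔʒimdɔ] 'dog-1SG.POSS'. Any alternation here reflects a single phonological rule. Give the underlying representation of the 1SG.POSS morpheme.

The 1SG.POSS morpheme has two allomorphs, [-dɔ] and [-tɔ].
By contrast the DIM suffix keeps its initial [t] throughout — that segment must be underlying.
So the underlying form is /-dɔ/, and voiced stops become voiceless after a vowel.

/-dɔ/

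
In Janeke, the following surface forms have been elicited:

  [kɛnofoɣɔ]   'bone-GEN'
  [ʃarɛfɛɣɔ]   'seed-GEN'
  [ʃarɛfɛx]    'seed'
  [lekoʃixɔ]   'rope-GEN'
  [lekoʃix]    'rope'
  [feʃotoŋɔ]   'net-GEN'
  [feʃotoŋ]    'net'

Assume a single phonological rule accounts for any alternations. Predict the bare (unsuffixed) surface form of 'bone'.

In [ʃarɛfɛɣɔ] and [ʃarɛfɛx] the final segment of 'seed' alternates: [ɣ] ~ [x].
If /x/ were underlying and a rule turned it into [ɣ] before the GEN suffix, 'rope' would also alternate; but it has [x] in both [lekoʃixɔ] and [lekoʃix].
Therefore /ɣ/ is basic and [x] is derived by word-final obstruent devoicing (voiced obstruents become voiceless word-finally).
The one attested form of 'bone', [kɛnofoɣɔ], shows underlying /kɛnofoɣ/. Applying the same rule word-finally gives [kɛnofox].

[kɛnofox]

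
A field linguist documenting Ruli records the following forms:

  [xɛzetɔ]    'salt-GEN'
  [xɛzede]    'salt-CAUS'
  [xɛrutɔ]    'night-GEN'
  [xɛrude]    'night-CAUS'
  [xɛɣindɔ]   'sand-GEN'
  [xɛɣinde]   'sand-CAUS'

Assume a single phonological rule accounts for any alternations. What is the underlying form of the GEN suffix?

/-tɔ/

The GEN suffix surfaces as [-dɔ] and [-tɔ], depending on the final segment of the stem.
The CAUS suffix, which begins with [d], is invariant after every stem; so [d] is not altered by any rule here.
The GEN suffix is therefore /-tɔ/ underlyingly, with post-nasal voicing: voiceless stops become voiced after a nasal.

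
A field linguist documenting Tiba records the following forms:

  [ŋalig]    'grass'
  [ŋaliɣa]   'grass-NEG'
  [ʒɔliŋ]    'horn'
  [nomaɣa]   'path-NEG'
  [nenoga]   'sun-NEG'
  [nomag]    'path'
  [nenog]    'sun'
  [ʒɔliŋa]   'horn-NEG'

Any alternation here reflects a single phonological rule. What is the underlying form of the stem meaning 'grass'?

/ŋaliɣ/

The stem for 'grass' ends in [g] in [ŋalig] but [ɣ] in [ŋaliɣa].
Compare 'sun', with invariant [g] in [nenog] and [nenoga]: an analysis with underlying /g/ and a rule producing [ɣ] before the NEG suffix would wrongly predict alternation here too.
Therefore /ɣ/ is basic and [g] is derived by word-final hardening (voiced fricatives become stops word-finally).
Hence 'grass' is /ŋaliɣ/ underlyingly.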